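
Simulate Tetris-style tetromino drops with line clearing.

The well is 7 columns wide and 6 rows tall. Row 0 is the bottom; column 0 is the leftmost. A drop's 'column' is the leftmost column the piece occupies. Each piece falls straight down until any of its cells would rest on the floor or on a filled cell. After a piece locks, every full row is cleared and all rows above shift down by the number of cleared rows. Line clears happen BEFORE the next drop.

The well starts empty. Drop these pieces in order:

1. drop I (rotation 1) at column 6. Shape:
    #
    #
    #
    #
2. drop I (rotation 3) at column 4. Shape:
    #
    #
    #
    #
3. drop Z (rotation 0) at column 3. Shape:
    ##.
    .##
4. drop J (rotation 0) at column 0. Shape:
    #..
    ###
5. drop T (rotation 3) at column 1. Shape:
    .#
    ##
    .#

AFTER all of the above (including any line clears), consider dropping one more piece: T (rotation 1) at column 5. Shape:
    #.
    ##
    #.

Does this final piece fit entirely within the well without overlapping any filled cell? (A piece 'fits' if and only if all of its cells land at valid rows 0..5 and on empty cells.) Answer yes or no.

Drop 1: I rot1 at col 6 lands with bottom-row=0; cleared 0 line(s) (total 0); column heights now [0 0 0 0 0 0 4], max=4
Drop 2: I rot3 at col 4 lands with bottom-row=0; cleared 0 line(s) (total 0); column heights now [0 0 0 0 4 0 4], max=4
Drop 3: Z rot0 at col 3 lands with bottom-row=4; cleared 0 line(s) (total 0); column heights now [0 0 0 6 6 5 4], max=6
Drop 4: J rot0 at col 0 lands with bottom-row=0; cleared 0 line(s) (total 0); column heights now [2 1 1 6 6 5 4], max=6
Drop 5: T rot3 at col 1 lands with bottom-row=1; cleared 0 line(s) (total 0); column heights now [2 3 4 6 6 5 4], max=6
Test piece T rot1 at col 5 (width 2): heights before test = [2 3 4 6 6 5 4]; fits = False

Answer: no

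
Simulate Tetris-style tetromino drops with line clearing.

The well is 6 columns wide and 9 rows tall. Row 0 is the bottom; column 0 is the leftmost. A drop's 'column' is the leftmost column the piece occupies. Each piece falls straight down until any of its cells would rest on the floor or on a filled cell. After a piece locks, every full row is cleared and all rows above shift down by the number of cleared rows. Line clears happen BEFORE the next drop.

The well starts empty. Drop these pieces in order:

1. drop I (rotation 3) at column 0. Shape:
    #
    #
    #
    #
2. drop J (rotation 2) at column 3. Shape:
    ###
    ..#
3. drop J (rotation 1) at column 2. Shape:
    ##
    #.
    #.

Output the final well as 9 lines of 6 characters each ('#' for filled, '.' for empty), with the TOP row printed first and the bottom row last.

Answer: ......
......
......
......
......
#.....
#.##..
#.####
#.#..#

Derivation:
Drop 1: I rot3 at col 0 lands with bottom-row=0; cleared 0 line(s) (total 0); column heights now [4 0 0 0 0 0], max=4
Drop 2: J rot2 at col 3 lands with bottom-row=0; cleared 0 line(s) (total 0); column heights now [4 0 0 2 2 2], max=4
Drop 3: J rot1 at col 2 lands with bottom-row=0; cleared 0 line(s) (total 0); column heights now [4 0 3 3 2 2], max=4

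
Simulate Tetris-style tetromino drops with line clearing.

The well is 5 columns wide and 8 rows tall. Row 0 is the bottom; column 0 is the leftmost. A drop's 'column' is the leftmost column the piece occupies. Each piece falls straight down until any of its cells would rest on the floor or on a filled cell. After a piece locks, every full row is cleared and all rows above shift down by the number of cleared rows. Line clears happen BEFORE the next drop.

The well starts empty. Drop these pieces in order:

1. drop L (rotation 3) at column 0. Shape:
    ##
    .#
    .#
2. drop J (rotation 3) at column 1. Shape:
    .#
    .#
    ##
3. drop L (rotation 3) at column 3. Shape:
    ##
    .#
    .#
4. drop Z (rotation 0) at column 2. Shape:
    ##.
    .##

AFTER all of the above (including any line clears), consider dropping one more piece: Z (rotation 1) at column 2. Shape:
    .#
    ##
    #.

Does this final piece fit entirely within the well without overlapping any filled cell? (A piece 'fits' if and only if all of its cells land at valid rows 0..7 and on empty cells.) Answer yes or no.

Drop 1: L rot3 at col 0 lands with bottom-row=0; cleared 0 line(s) (total 0); column heights now [3 3 0 0 0], max=3
Drop 2: J rot3 at col 1 lands with bottom-row=3; cleared 0 line(s) (total 0); column heights now [3 4 6 0 0], max=6
Drop 3: L rot3 at col 3 lands with bottom-row=0; cleared 0 line(s) (total 0); column heights now [3 4 6 3 3], max=6
Drop 4: Z rot0 at col 2 lands with bottom-row=5; cleared 0 line(s) (total 0); column heights now [3 4 7 7 6], max=7
Test piece Z rot1 at col 2 (width 2): heights before test = [3 4 7 7 6]; fits = False

Answer: no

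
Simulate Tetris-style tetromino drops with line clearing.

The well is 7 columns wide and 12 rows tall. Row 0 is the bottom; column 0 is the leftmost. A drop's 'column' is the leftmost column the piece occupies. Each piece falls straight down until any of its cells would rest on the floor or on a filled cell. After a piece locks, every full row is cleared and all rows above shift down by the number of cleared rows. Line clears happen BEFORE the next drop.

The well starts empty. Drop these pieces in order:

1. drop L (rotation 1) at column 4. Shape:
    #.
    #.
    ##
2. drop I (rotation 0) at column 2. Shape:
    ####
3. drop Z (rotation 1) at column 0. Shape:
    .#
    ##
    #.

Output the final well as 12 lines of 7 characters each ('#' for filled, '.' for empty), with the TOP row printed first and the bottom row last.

Drop 1: L rot1 at col 4 lands with bottom-row=0; cleared 0 line(s) (total 0); column heights now [0 0 0 0 3 1 0], max=3
Drop 2: I rot0 at col 2 lands with bottom-row=3; cleared 0 line(s) (total 0); column heights now [0 0 4 4 4 4 0], max=4
Drop 3: Z rot1 at col 0 lands with bottom-row=0; cleared 0 line(s) (total 0); column heights now [2 3 4 4 4 4 0], max=4

Answer: .......
.......
.......
.......
.......
.......
.......
.......
..####.
.#..#..
##..#..
#...##.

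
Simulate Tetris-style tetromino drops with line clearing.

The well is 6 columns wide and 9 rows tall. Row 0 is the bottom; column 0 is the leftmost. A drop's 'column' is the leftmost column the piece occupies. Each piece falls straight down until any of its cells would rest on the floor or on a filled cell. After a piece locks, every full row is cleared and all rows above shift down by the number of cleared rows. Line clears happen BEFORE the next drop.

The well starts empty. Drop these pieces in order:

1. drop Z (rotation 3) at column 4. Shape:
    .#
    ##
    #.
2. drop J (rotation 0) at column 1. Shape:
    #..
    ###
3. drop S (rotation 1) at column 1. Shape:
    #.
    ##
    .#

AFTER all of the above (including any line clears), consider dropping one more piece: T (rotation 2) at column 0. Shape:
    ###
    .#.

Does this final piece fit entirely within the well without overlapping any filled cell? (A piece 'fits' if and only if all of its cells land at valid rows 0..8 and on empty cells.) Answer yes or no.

Answer: yes

Derivation:
Drop 1: Z rot3 at col 4 lands with bottom-row=0; cleared 0 line(s) (total 0); column heights now [0 0 0 0 2 3], max=3
Drop 2: J rot0 at col 1 lands with bottom-row=0; cleared 0 line(s) (total 0); column heights now [0 2 1 1 2 3], max=3
Drop 3: S rot1 at col 1 lands with bottom-row=1; cleared 0 line(s) (total 0); column heights now [0 4 3 1 2 3], max=4
Test piece T rot2 at col 0 (width 3): heights before test = [0 4 3 1 2 3]; fits = True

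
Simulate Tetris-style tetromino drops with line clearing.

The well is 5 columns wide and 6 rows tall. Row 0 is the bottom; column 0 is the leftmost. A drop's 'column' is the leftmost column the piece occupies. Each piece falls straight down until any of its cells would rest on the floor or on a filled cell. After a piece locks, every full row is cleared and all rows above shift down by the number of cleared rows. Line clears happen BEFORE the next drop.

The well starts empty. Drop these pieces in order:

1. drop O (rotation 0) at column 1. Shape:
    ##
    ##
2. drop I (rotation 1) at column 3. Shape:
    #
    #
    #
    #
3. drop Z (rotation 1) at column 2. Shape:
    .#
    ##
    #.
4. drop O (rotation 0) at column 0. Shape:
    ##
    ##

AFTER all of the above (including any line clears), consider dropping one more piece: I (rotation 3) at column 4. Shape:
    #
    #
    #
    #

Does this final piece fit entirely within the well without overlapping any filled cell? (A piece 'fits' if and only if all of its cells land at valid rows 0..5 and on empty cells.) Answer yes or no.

Drop 1: O rot0 at col 1 lands with bottom-row=0; cleared 0 line(s) (total 0); column heights now [0 2 2 0 0], max=2
Drop 2: I rot1 at col 3 lands with bottom-row=0; cleared 0 line(s) (total 0); column heights now [0 2 2 4 0], max=4
Drop 3: Z rot1 at col 2 lands with bottom-row=3; cleared 0 line(s) (total 0); column heights now [0 2 5 6 0], max=6
Drop 4: O rot0 at col 0 lands with bottom-row=2; cleared 0 line(s) (total 0); column heights now [4 4 5 6 0], max=6
Test piece I rot3 at col 4 (width 1): heights before test = [4 4 5 6 0]; fits = True

Answer: yes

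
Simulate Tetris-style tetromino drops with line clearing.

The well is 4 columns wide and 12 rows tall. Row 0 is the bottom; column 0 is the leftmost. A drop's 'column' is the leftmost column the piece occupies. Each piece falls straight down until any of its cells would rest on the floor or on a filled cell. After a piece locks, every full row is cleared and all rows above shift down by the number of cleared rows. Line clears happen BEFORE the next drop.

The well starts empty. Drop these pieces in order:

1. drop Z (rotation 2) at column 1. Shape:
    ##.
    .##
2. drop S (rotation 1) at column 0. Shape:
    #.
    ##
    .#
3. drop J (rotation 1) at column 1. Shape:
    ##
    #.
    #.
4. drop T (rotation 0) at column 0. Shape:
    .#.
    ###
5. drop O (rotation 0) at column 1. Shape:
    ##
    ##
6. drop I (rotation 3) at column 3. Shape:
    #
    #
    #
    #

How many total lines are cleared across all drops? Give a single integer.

Answer: 0

Derivation:
Drop 1: Z rot2 at col 1 lands with bottom-row=0; cleared 0 line(s) (total 0); column heights now [0 2 2 1], max=2
Drop 2: S rot1 at col 0 lands with bottom-row=2; cleared 0 line(s) (total 0); column heights now [5 4 2 1], max=5
Drop 3: J rot1 at col 1 lands with bottom-row=4; cleared 0 line(s) (total 0); column heights now [5 7 7 1], max=7
Drop 4: T rot0 at col 0 lands with bottom-row=7; cleared 0 line(s) (total 0); column heights now [8 9 8 1], max=9
Drop 5: O rot0 at col 1 lands with bottom-row=9; cleared 0 line(s) (total 0); column heights now [8 11 11 1], max=11
Drop 6: I rot3 at col 3 lands with bottom-row=1; cleared 0 line(s) (total 0); column heights now [8 11 11 5], max=11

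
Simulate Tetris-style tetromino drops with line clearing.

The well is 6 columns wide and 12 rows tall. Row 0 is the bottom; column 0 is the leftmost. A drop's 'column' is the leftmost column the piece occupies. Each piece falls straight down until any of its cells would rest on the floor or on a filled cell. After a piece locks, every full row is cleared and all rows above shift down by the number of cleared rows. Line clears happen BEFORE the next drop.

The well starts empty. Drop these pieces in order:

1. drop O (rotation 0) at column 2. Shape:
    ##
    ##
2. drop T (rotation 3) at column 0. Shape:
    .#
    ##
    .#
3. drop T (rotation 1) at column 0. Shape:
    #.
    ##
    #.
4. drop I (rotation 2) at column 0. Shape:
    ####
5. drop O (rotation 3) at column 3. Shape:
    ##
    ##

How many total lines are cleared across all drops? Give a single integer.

Answer: 0

Derivation:
Drop 1: O rot0 at col 2 lands with bottom-row=0; cleared 0 line(s) (total 0); column heights now [0 0 2 2 0 0], max=2
Drop 2: T rot3 at col 0 lands with bottom-row=0; cleared 0 line(s) (total 0); column heights now [2 3 2 2 0 0], max=3
Drop 3: T rot1 at col 0 lands with bottom-row=2; cleared 0 line(s) (total 0); column heights now [5 4 2 2 0 0], max=5
Drop 4: I rot2 at col 0 lands with bottom-row=5; cleared 0 line(s) (total 0); column heights now [6 6 6 6 0 0], max=6
Drop 5: O rot3 at col 3 lands with bottom-row=6; cleared 0 line(s) (total 0); column heights now [6 6 6 8 8 0], max=8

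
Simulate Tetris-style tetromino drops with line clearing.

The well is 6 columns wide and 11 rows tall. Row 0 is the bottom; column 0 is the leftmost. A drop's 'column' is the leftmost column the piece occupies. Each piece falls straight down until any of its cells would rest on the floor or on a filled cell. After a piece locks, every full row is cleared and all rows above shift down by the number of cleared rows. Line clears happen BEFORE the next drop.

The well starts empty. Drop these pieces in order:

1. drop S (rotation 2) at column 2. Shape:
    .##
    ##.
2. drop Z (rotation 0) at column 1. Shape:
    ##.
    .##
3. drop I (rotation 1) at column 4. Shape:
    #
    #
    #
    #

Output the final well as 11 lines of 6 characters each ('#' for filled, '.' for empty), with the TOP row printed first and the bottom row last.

Answer: ......
......
......
......
......
....#.
....#.
.##.#.
..###.
...##.
..##..

Derivation:
Drop 1: S rot2 at col 2 lands with bottom-row=0; cleared 0 line(s) (total 0); column heights now [0 0 1 2 2 0], max=2
Drop 2: Z rot0 at col 1 lands with bottom-row=2; cleared 0 line(s) (total 0); column heights now [0 4 4 3 2 0], max=4
Drop 3: I rot1 at col 4 lands with bottom-row=2; cleared 0 line(s) (total 0); column heights now [0 4 4 3 6 0], max=6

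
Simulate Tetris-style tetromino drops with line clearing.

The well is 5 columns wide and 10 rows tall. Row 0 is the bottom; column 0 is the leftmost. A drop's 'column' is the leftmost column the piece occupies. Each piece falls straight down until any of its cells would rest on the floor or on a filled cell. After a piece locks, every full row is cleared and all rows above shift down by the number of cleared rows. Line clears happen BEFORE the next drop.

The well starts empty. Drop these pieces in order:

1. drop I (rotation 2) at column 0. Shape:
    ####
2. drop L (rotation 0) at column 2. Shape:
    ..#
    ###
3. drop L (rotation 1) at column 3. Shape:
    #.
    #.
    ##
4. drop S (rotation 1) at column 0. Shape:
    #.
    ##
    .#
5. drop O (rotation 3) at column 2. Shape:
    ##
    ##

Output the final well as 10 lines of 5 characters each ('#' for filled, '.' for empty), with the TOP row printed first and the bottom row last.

Answer: .....
.....
..##.
..##.
...#.
...#.
#..##
##..#
.####
####.

Derivation:
Drop 1: I rot2 at col 0 lands with bottom-row=0; cleared 0 line(s) (total 0); column heights now [1 1 1 1 0], max=1
Drop 2: L rot0 at col 2 lands with bottom-row=1; cleared 0 line(s) (total 0); column heights now [1 1 2 2 3], max=3
Drop 3: L rot1 at col 3 lands with bottom-row=3; cleared 0 line(s) (total 0); column heights now [1 1 2 6 4], max=6
Drop 4: S rot1 at col 0 lands with bottom-row=1; cleared 0 line(s) (total 0); column heights now [4 3 2 6 4], max=6
Drop 5: O rot3 at col 2 lands with bottom-row=6; cleared 0 line(s) (total 0); column heights now [4 3 8 8 4], max=8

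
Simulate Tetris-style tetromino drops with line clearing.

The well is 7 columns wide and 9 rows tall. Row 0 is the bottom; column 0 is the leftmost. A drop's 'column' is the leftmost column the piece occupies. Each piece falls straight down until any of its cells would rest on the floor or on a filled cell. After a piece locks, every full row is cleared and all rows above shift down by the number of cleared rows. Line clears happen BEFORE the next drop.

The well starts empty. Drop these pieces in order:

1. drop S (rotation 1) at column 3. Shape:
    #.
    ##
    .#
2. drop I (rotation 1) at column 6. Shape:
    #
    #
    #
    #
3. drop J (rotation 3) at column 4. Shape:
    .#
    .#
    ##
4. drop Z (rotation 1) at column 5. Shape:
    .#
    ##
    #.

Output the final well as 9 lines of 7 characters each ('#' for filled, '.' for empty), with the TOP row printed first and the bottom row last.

Drop 1: S rot1 at col 3 lands with bottom-row=0; cleared 0 line(s) (total 0); column heights now [0 0 0 3 2 0 0], max=3
Drop 2: I rot1 at col 6 lands with bottom-row=0; cleared 0 line(s) (total 0); column heights now [0 0 0 3 2 0 4], max=4
Drop 3: J rot3 at col 4 lands with bottom-row=2; cleared 0 line(s) (total 0); column heights now [0 0 0 3 3 5 4], max=5
Drop 4: Z rot1 at col 5 lands with bottom-row=5; cleared 0 line(s) (total 0); column heights now [0 0 0 3 3 7 8], max=8

Answer: .......
......#
.....##
.....#.
.....#.
.....##
...####
...##.#
....#.#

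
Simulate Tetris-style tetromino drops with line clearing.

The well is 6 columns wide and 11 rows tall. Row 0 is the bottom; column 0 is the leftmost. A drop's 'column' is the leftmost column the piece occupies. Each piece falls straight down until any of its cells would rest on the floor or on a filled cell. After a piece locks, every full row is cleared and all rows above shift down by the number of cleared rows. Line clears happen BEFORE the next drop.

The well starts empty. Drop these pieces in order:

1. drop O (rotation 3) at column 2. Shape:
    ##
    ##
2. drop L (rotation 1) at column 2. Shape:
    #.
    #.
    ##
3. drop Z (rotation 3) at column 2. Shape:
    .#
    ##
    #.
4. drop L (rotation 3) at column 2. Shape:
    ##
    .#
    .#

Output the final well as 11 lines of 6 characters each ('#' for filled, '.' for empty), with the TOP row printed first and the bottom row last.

Answer: ..##..
...#..
...#..
...#..
..##..
..#...
..#...
..#...
..##..
..##..
..##..

Derivation:
Drop 1: O rot3 at col 2 lands with bottom-row=0; cleared 0 line(s) (total 0); column heights now [0 0 2 2 0 0], max=2
Drop 2: L rot1 at col 2 lands with bottom-row=2; cleared 0 line(s) (total 0); column heights now [0 0 5 3 0 0], max=5
Drop 3: Z rot3 at col 2 lands with bottom-row=5; cleared 0 line(s) (total 0); column heights now [0 0 7 8 0 0], max=8
Drop 4: L rot3 at col 2 lands with bottom-row=8; cleared 0 line(s) (total 0); column heights now [0 0 11 11 0 0], max=11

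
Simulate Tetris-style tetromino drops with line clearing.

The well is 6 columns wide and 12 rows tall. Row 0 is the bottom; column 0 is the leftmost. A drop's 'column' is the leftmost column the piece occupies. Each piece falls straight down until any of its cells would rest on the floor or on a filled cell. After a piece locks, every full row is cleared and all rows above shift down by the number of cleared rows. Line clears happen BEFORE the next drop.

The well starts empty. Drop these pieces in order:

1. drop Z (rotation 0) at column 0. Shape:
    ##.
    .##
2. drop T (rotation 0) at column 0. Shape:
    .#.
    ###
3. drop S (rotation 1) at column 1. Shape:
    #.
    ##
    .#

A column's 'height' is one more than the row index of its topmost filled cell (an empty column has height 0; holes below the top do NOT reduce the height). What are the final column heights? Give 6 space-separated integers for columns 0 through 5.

Answer: 3 6 5 0 0 0

Derivation:
Drop 1: Z rot0 at col 0 lands with bottom-row=0; cleared 0 line(s) (total 0); column heights now [2 2 1 0 0 0], max=2
Drop 2: T rot0 at col 0 lands with bottom-row=2; cleared 0 line(s) (total 0); column heights now [3 4 3 0 0 0], max=4
Drop 3: S rot1 at col 1 lands with bottom-row=3; cleared 0 line(s) (total 0); column heights now [3 6 5 0 0 0], max=6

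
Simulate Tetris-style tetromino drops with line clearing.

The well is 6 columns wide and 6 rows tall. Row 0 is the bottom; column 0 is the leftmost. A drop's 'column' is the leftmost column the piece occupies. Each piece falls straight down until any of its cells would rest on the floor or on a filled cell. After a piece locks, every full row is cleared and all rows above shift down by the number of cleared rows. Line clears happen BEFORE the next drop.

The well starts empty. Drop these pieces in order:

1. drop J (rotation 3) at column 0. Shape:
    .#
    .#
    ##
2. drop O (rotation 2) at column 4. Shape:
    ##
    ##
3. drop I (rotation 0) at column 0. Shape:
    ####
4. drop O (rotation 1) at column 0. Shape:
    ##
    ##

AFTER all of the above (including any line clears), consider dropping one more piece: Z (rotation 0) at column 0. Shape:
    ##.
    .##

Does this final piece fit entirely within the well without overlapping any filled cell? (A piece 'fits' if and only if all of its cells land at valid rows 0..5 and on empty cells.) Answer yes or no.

Drop 1: J rot3 at col 0 lands with bottom-row=0; cleared 0 line(s) (total 0); column heights now [1 3 0 0 0 0], max=3
Drop 2: O rot2 at col 4 lands with bottom-row=0; cleared 0 line(s) (total 0); column heights now [1 3 0 0 2 2], max=3
Drop 3: I rot0 at col 0 lands with bottom-row=3; cleared 0 line(s) (total 0); column heights now [4 4 4 4 2 2], max=4
Drop 4: O rot1 at col 0 lands with bottom-row=4; cleared 0 line(s) (total 0); column heights now [6 6 4 4 2 2], max=6
Test piece Z rot0 at col 0 (width 3): heights before test = [6 6 4 4 2 2]; fits = False

Answer: no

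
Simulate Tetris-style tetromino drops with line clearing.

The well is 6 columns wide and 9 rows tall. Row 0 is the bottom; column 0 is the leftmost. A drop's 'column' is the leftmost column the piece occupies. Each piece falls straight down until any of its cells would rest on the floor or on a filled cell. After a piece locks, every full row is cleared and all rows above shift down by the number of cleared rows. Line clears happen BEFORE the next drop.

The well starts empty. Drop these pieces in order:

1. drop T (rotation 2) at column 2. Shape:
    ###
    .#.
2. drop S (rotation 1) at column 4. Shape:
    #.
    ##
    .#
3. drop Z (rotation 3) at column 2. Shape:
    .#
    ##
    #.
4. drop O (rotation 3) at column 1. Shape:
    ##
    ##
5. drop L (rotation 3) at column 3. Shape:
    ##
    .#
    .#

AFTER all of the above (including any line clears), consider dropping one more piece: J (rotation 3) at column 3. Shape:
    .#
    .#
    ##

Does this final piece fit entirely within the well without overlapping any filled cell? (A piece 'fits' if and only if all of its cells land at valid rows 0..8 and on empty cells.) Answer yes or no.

Answer: no

Derivation:
Drop 1: T rot2 at col 2 lands with bottom-row=0; cleared 0 line(s) (total 0); column heights now [0 0 2 2 2 0], max=2
Drop 2: S rot1 at col 4 lands with bottom-row=1; cleared 0 line(s) (total 0); column heights now [0 0 2 2 4 3], max=4
Drop 3: Z rot3 at col 2 lands with bottom-row=2; cleared 0 line(s) (total 0); column heights now [0 0 4 5 4 3], max=5
Drop 4: O rot3 at col 1 lands with bottom-row=4; cleared 0 line(s) (total 0); column heights now [0 6 6 5 4 3], max=6
Drop 5: L rot3 at col 3 lands with bottom-row=4; cleared 0 line(s) (total 0); column heights now [0 6 6 7 7 3], max=7
Test piece J rot3 at col 3 (width 2): heights before test = [0 6 6 7 7 3]; fits = False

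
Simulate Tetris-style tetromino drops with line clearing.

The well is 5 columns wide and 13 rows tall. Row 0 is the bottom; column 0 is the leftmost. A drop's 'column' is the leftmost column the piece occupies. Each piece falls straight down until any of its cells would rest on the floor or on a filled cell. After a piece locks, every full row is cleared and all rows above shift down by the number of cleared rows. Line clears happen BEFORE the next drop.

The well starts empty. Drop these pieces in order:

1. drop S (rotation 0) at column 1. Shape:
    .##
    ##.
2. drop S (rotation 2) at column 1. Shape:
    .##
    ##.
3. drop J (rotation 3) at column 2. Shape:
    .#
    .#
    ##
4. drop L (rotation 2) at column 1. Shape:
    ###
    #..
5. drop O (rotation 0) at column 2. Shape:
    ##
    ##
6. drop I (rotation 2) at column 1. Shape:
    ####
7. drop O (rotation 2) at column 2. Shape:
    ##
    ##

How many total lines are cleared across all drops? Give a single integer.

Drop 1: S rot0 at col 1 lands with bottom-row=0; cleared 0 line(s) (total 0); column heights now [0 1 2 2 0], max=2
Drop 2: S rot2 at col 1 lands with bottom-row=2; cleared 0 line(s) (total 0); column heights now [0 3 4 4 0], max=4
Drop 3: J rot3 at col 2 lands with bottom-row=4; cleared 0 line(s) (total 0); column heights now [0 3 5 7 0], max=7
Drop 4: L rot2 at col 1 lands with bottom-row=6; cleared 0 line(s) (total 0); column heights now [0 8 8 8 0], max=8
Drop 5: O rot0 at col 2 lands with bottom-row=8; cleared 0 line(s) (total 0); column heights now [0 8 10 10 0], max=10
Drop 6: I rot2 at col 1 lands with bottom-row=10; cleared 0 line(s) (total 0); column heights now [0 11 11 11 11], max=11
Drop 7: O rot2 at col 2 lands with bottom-row=11; cleared 0 line(s) (total 0); column heights now [0 11 13 13 11], max=13

Answer: 0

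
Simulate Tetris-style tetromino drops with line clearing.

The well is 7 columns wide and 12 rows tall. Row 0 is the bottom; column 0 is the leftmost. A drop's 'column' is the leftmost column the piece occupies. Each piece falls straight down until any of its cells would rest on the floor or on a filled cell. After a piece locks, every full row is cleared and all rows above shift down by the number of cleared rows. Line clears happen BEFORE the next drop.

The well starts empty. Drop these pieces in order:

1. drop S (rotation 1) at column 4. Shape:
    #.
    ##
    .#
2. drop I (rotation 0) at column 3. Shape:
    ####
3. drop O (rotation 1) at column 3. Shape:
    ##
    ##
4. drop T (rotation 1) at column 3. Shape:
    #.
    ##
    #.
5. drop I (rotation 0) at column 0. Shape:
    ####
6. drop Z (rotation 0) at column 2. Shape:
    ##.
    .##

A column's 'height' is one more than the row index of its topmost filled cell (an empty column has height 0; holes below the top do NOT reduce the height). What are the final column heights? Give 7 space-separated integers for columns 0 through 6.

Drop 1: S rot1 at col 4 lands with bottom-row=0; cleared 0 line(s) (total 0); column heights now [0 0 0 0 3 2 0], max=3
Drop 2: I rot0 at col 3 lands with bottom-row=3; cleared 0 line(s) (total 0); column heights now [0 0 0 4 4 4 4], max=4
Drop 3: O rot1 at col 3 lands with bottom-row=4; cleared 0 line(s) (total 0); column heights now [0 0 0 6 6 4 4], max=6
Drop 4: T rot1 at col 3 lands with bottom-row=6; cleared 0 line(s) (total 0); column heights now [0 0 0 9 8 4 4], max=9
Drop 5: I rot0 at col 0 lands with bottom-row=9; cleared 0 line(s) (total 0); column heights now [10 10 10 10 8 4 4], max=10
Drop 6: Z rot0 at col 2 lands with bottom-row=10; cleared 0 line(s) (total 0); column heights now [10 10 12 12 11 4 4], max=12

Answer: 10 10 12 12 11 4 4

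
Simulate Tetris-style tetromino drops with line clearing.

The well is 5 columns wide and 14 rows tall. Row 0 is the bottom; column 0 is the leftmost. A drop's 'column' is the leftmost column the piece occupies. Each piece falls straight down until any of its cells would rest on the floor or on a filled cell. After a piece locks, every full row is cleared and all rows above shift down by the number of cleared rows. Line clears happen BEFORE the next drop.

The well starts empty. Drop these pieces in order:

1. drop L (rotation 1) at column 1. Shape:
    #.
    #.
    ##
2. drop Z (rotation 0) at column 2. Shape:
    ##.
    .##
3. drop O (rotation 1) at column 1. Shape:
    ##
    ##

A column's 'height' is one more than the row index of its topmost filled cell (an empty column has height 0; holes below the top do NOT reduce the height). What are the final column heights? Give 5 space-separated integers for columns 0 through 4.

Drop 1: L rot1 at col 1 lands with bottom-row=0; cleared 0 line(s) (total 0); column heights now [0 3 1 0 0], max=3
Drop 2: Z rot0 at col 2 lands with bottom-row=0; cleared 0 line(s) (total 0); column heights now [0 3 2 2 1], max=3
Drop 3: O rot1 at col 1 lands with bottom-row=3; cleared 0 line(s) (total 0); column heights now [0 5 5 2 1], max=5

Answer: 0 5 5 2 1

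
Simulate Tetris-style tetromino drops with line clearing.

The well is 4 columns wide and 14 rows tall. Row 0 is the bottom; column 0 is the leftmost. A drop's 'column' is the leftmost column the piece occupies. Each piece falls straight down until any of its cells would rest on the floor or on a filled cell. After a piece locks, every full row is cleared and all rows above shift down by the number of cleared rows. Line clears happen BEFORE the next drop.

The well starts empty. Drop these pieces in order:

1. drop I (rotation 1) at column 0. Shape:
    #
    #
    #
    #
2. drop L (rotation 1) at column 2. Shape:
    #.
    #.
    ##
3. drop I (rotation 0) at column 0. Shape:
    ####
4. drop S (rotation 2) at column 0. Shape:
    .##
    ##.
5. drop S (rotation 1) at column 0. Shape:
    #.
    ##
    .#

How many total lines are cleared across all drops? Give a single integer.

Answer: 1

Derivation:
Drop 1: I rot1 at col 0 lands with bottom-row=0; cleared 0 line(s) (total 0); column heights now [4 0 0 0], max=4
Drop 2: L rot1 at col 2 lands with bottom-row=0; cleared 0 line(s) (total 0); column heights now [4 0 3 1], max=4
Drop 3: I rot0 at col 0 lands with bottom-row=4; cleared 1 line(s) (total 1); column heights now [4 0 3 1], max=4
Drop 4: S rot2 at col 0 lands with bottom-row=4; cleared 0 line(s) (total 1); column heights now [5 6 6 1], max=6
Drop 5: S rot1 at col 0 lands with bottom-row=6; cleared 0 line(s) (total 1); column heights now [9 8 6 1], max=9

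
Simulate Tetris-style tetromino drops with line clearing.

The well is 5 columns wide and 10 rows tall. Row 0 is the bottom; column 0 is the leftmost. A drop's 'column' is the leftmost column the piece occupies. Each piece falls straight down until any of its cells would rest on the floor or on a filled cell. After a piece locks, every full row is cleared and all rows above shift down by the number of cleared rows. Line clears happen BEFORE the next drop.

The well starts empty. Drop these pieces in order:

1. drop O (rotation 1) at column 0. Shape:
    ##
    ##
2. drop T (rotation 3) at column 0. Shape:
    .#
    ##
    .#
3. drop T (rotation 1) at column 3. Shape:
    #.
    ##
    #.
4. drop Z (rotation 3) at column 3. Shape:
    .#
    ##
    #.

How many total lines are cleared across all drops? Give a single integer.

Answer: 0

Derivation:
Drop 1: O rot1 at col 0 lands with bottom-row=0; cleared 0 line(s) (total 0); column heights now [2 2 0 0 0], max=2
Drop 2: T rot3 at col 0 lands with bottom-row=2; cleared 0 line(s) (total 0); column heights now [4 5 0 0 0], max=5
Drop 3: T rot1 at col 3 lands with bottom-row=0; cleared 0 line(s) (total 0); column heights now [4 5 0 3 2], max=5
Drop 4: Z rot3 at col 3 lands with bottom-row=3; cleared 0 line(s) (total 0); column heights now [4 5 0 5 6], max=6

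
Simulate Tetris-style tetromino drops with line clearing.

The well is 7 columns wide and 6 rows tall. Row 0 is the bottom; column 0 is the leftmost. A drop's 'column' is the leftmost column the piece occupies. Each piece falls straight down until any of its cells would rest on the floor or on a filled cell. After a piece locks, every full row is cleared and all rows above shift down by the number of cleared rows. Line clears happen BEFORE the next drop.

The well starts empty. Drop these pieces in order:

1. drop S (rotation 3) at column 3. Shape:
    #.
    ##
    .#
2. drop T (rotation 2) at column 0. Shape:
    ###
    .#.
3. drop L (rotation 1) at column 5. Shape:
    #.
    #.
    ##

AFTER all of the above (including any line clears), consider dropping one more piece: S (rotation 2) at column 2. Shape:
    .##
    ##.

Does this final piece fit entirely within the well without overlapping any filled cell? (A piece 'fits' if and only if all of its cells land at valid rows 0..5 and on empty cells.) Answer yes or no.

Answer: yes

Derivation:
Drop 1: S rot3 at col 3 lands with bottom-row=0; cleared 0 line(s) (total 0); column heights now [0 0 0 3 2 0 0], max=3
Drop 2: T rot2 at col 0 lands with bottom-row=0; cleared 0 line(s) (total 0); column heights now [2 2 2 3 2 0 0], max=3
Drop 3: L rot1 at col 5 lands with bottom-row=0; cleared 0 line(s) (total 0); column heights now [2 2 2 3 2 3 1], max=3
Test piece S rot2 at col 2 (width 3): heights before test = [2 2 2 3 2 3 1]; fits = True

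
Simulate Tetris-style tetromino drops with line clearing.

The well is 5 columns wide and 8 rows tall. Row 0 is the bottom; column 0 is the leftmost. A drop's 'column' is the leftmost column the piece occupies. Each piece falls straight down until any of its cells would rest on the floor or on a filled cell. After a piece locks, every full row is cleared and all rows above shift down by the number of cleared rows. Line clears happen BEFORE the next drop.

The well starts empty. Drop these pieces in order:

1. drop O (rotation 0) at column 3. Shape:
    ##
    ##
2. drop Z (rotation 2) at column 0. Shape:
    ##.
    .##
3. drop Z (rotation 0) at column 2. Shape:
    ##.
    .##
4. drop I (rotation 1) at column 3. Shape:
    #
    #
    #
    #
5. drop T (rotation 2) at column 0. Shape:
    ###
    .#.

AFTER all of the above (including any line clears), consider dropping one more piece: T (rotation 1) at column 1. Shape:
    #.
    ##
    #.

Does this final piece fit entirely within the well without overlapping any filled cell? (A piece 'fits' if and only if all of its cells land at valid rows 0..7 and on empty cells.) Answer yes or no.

Drop 1: O rot0 at col 3 lands with bottom-row=0; cleared 0 line(s) (total 0); column heights now [0 0 0 2 2], max=2
Drop 2: Z rot2 at col 0 lands with bottom-row=0; cleared 0 line(s) (total 0); column heights now [2 2 1 2 2], max=2
Drop 3: Z rot0 at col 2 lands with bottom-row=2; cleared 0 line(s) (total 0); column heights now [2 2 4 4 3], max=4
Drop 4: I rot1 at col 3 lands with bottom-row=4; cleared 0 line(s) (total 0); column heights now [2 2 4 8 3], max=8
Drop 5: T rot2 at col 0 lands with bottom-row=3; cleared 0 line(s) (total 0); column heights now [5 5 5 8 3], max=8
Test piece T rot1 at col 1 (width 2): heights before test = [5 5 5 8 3]; fits = True

Answer: yes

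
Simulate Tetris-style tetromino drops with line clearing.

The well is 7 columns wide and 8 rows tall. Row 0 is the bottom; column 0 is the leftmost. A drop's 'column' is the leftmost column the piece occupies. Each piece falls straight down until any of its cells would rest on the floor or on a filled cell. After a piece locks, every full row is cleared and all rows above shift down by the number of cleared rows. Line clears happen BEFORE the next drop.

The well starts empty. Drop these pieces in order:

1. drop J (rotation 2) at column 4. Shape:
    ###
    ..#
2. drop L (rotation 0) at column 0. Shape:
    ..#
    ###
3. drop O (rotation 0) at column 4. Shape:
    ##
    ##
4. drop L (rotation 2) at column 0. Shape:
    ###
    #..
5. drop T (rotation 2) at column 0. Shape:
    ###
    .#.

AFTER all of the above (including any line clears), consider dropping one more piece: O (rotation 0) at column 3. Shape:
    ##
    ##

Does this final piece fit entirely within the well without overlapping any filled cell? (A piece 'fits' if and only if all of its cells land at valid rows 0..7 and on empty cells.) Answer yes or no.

Drop 1: J rot2 at col 4 lands with bottom-row=0; cleared 0 line(s) (total 0); column heights now [0 0 0 0 2 2 2], max=2
Drop 2: L rot0 at col 0 lands with bottom-row=0; cleared 0 line(s) (total 0); column heights now [1 1 2 0 2 2 2], max=2
Drop 3: O rot0 at col 4 lands with bottom-row=2; cleared 0 line(s) (total 0); column heights now [1 1 2 0 4 4 2], max=4
Drop 4: L rot2 at col 0 lands with bottom-row=1; cleared 0 line(s) (total 0); column heights now [3 3 3 0 4 4 2], max=4
Drop 5: T rot2 at col 0 lands with bottom-row=3; cleared 0 line(s) (total 0); column heights now [5 5 5 0 4 4 2], max=5
Test piece O rot0 at col 3 (width 2): heights before test = [5 5 5 0 4 4 2]; fits = True

Answer: yes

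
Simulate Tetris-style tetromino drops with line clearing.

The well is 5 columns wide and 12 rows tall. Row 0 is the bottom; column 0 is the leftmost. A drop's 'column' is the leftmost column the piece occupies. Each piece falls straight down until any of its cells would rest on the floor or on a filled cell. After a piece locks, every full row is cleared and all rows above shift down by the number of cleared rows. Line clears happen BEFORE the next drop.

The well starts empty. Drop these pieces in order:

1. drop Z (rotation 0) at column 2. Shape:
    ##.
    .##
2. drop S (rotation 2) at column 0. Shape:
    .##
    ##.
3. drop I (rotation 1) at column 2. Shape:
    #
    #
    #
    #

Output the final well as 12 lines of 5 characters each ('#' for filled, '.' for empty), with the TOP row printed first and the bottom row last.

Drop 1: Z rot0 at col 2 lands with bottom-row=0; cleared 0 line(s) (total 0); column heights now [0 0 2 2 1], max=2
Drop 2: S rot2 at col 0 lands with bottom-row=1; cleared 0 line(s) (total 0); column heights now [2 3 3 2 1], max=3
Drop 3: I rot1 at col 2 lands with bottom-row=3; cleared 0 line(s) (total 0); column heights now [2 3 7 2 1], max=7

Answer: .....
.....
.....
.....
.....
..#..
..#..
..#..
..#..
.##..
####.
...##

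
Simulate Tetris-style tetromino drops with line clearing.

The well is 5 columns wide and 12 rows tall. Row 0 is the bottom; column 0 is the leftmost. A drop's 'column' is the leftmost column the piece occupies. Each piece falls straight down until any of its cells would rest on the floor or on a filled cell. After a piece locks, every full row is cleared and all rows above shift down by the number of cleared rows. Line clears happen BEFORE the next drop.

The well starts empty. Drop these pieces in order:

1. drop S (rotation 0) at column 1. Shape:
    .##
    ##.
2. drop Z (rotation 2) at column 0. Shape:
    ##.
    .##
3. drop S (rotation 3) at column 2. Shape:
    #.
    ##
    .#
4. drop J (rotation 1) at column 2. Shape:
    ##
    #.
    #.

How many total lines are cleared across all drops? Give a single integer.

Answer: 0

Derivation:
Drop 1: S rot0 at col 1 lands with bottom-row=0; cleared 0 line(s) (total 0); column heights now [0 1 2 2 0], max=2
Drop 2: Z rot2 at col 0 lands with bottom-row=2; cleared 0 line(s) (total 0); column heights now [4 4 3 2 0], max=4
Drop 3: S rot3 at col 2 lands with bottom-row=2; cleared 0 line(s) (total 0); column heights now [4 4 5 4 0], max=5
Drop 4: J rot1 at col 2 lands with bottom-row=5; cleared 0 line(s) (total 0); column heights now [4 4 8 8 0], max=8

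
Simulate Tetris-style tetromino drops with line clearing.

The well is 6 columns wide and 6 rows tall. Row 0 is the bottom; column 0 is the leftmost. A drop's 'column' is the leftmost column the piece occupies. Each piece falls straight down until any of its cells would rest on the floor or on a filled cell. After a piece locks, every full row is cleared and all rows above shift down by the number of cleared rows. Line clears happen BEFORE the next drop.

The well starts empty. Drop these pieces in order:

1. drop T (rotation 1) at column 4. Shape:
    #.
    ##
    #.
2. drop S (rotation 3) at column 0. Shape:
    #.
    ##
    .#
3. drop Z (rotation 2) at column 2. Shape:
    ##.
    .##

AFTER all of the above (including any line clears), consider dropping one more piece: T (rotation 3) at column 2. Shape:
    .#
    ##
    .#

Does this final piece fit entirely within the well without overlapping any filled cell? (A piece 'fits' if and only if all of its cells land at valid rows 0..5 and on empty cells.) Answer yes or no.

Answer: no

Derivation:
Drop 1: T rot1 at col 4 lands with bottom-row=0; cleared 0 line(s) (total 0); column heights now [0 0 0 0 3 2], max=3
Drop 2: S rot3 at col 0 lands with bottom-row=0; cleared 0 line(s) (total 0); column heights now [3 2 0 0 3 2], max=3
Drop 3: Z rot2 at col 2 lands with bottom-row=3; cleared 0 line(s) (total 0); column heights now [3 2 5 5 4 2], max=5
Test piece T rot3 at col 2 (width 2): heights before test = [3 2 5 5 4 2]; fits = False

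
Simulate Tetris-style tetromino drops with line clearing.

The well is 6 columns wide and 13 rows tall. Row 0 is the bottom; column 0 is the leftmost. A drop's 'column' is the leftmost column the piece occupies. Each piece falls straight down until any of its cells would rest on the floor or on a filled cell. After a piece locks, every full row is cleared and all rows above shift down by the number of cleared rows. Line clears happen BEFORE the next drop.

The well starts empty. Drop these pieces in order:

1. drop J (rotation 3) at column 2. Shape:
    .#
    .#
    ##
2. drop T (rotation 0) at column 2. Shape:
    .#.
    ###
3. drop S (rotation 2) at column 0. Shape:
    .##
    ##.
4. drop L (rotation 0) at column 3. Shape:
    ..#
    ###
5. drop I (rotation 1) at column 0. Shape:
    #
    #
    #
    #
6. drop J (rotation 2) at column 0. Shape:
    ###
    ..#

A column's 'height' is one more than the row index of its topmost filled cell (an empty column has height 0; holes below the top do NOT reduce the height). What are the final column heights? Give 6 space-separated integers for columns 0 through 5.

Answer: 9 9 9 6 6 7

Derivation:
Drop 1: J rot3 at col 2 lands with bottom-row=0; cleared 0 line(s) (total 0); column heights now [0 0 1 3 0 0], max=3
Drop 2: T rot0 at col 2 lands with bottom-row=3; cleared 0 line(s) (total 0); column heights now [0 0 4 5 4 0], max=5
Drop 3: S rot2 at col 0 lands with bottom-row=3; cleared 0 line(s) (total 0); column heights now [4 5 5 5 4 0], max=5
Drop 4: L rot0 at col 3 lands with bottom-row=5; cleared 0 line(s) (total 0); column heights now [4 5 5 6 6 7], max=7
Drop 5: I rot1 at col 0 lands with bottom-row=4; cleared 0 line(s) (total 0); column heights now [8 5 5 6 6 7], max=8
Drop 6: J rot2 at col 0 lands with bottom-row=7; cleared 0 line(s) (total 0); column heights now [9 9 9 6 6 7], max=9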